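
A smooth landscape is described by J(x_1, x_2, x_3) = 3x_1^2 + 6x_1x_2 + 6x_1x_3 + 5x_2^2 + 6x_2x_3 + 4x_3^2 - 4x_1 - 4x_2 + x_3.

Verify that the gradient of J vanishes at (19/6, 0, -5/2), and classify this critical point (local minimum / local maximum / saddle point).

local minimum

∇J = (6x_1 + 6x_2 + 6x_3 - 4, 6x_1 + 10x_2 + 6x_3 - 4, 6x_1 + 6x_2 + 8x_3 + 1); substituting (19/6, 0, -5/2) gives ∇J = (0, 0, 0), so (19/6, 0, -5/2) is indeed a critical point.
The Hessian is constant: H = [[6, 6, 6], [6, 10, 6], [6, 6, 8]].
Leading principal minors: Δ₁ = 6, Δ₂ = 24, Δ₃ = 48.
All leading minors are positive, so H is positive definite: a local minimum.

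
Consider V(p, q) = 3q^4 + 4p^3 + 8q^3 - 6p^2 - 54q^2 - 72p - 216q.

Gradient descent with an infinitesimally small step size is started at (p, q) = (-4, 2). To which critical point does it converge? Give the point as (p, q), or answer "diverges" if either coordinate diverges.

V is separable, so gradient descent decouples: p follows -∂V/∂p, q follows -∂V/∂q.
∂V/∂p = 12(p - 3)(p + 2); at p=-4 this is 168, so p decreases.
∂V/∂q = 12(q - 3)(q + 2)(q + 3); at q=2 this is -240, so q increases.
The p-coordinate has no critical point in that direction and runs off to infinity.

diverges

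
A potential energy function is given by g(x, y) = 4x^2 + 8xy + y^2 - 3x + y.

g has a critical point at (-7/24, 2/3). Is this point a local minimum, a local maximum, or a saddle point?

saddle point

The Hessian of g is constant: H = [[8, 8], [8, 2]].
det(H) = 8·2 − 8² = -48.
Since det(H) < 0, H is indefinite and the critical point is a saddle point.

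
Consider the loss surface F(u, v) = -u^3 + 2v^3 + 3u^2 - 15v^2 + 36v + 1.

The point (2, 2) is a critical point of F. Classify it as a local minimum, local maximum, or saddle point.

local maximum

The mixed partial ∂²F/∂u∂v is 0, so the Hessian at any point is diag(F_uu, F_vv) = diag(6(-u + 1), 6(2v - 5)).
At (2, 2): H = diag(-6, -6).
Both eigenvalues are negative, so H is negative definite: a local maximum.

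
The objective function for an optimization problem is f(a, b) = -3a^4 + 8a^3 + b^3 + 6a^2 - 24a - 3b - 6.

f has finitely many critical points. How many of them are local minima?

1

f separates as a function of a plus a function of b, so ∇f=0 decouples.
∂f/∂a = -12(a - 2)(a - 1)(a + 1) = 0 at a ∈ {-1, 1, 2}; ∂f/∂b = 3(b - 1)(b + 1) = 0 at b ∈ {-1, 1}.
The Hessian is diagonal: diag(f_aa, f_bb). Second derivatives: f_aa(-1)=-72, f_aa(1)=24, f_aa(2)=-36; f_bb(-1)=-6, f_bb(1)=6.
Local minima occur where both diagonal entries positive: (1, 1). Count: 1.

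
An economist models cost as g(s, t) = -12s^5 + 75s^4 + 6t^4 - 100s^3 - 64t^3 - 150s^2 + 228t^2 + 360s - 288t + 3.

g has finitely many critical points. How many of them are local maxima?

2

g separates as a function of s plus a function of t, so ∇g=0 decouples.
∂g/∂s = -60(s - 3)(s - 2)(s - 1)(s + 1) = 0 at s ∈ {-1, 1, 2, 3}; ∂g/∂t = 24(t - 4)(t - 3)(t - 1) = 0 at t ∈ {1, 3, 4}.
The Hessian is diagonal: diag(g_ss, g_tt). Second derivatives: g_ss(-1)=1440, g_ss(1)=-240, g_ss(2)=180, g_ss(3)=-480; g_tt(1)=144, g_tt(3)=-48, g_tt(4)=72.
Local maxima occur where both diagonal entries negative: (1, 3), (3, 3). Count: 2.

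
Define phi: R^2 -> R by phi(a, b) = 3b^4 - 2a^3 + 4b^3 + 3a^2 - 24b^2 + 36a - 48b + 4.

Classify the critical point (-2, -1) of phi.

The mixed partial ∂²phi/∂a∂b is 0, so the Hessian at any point is diag(phi_aa, phi_bb) = diag(6(-2a + 1), 12(3b^2 + 2b - 4)).
At (-2, -1): H = diag(30, -36).
The eigenvalues have opposite signs, so H is indefinite: a saddle point.

saddle point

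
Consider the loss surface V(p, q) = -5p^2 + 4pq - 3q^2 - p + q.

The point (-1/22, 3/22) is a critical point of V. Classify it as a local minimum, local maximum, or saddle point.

local maximum

The Hessian of V is constant: H = [[-10, 4], [4, -6]].
det(H) = (-10)·(-6) − 4² = 44.
det(H) > 0 and tr(H) = -16 < 0, so H is negative definite and the point is a local maximum.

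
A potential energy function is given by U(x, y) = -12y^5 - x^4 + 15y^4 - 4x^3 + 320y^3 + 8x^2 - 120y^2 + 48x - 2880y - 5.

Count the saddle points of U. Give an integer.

6

U separates as a function of x plus a function of y, so ∇U=0 decouples.
∂U/∂x = -4(x - 2)(x + 2)(x + 3) = 0 at x ∈ {-3, -2, 2}; ∂U/∂y = -60(y - 4)(y - 2)(y + 2)(y + 3) = 0 at y ∈ {-3, -2, 2, 4}.
The Hessian is diagonal: diag(U_xx, U_yy). Second derivatives: U_xx(-3)=-20, U_xx(-2)=16, U_xx(2)=-80; U_yy(-3)=2100, U_yy(-2)=-1440, U_yy(2)=2400, U_yy(4)=-5040.
Saddle points occur where the two diagonal entries have opposite signs: (-3, -3), (-3, 2), (-2, -2), (-2, 4), (2, -3), (2, 2). Count: 6.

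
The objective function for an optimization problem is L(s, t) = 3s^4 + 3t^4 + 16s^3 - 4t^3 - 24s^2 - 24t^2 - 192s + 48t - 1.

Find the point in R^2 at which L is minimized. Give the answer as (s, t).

(2, -2)

L(s,t) separates as P(s) + Q(t) − 1, so its minimum is min P + min Q − 1.
P'(s) = 12(s - 2)(s + 2)(s + 4) vanishes at s ∈ {-4, -2, 2}; Q'(t) = 12(t - 2)(t - 1)(t + 2) vanishes at t ∈ {-2, 1, 2}.
Local minima of P (where P''>0): P(-4)=128, P(2)=-304. Local minima of Q: Q(-2)=-112, Q(2)=16.
So the global minimum of L is P(2) + Q(-2) − 1 = -304 − 112 − 1 = -417, attained at (2, -2).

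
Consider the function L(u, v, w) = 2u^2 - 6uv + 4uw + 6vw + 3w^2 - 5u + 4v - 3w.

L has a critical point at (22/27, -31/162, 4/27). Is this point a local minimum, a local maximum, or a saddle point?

The Hessian is constant: H = [[4, -6, 4], [-6, 0, 6], [4, 6, 6]].
Leading principal minors: Δ₁ = 4, Δ₂ = -36, Δ₃ = -648.
The minors fit neither the all-positive nor the alternating-sign pattern, so H is indefinite: a saddle point.

saddle point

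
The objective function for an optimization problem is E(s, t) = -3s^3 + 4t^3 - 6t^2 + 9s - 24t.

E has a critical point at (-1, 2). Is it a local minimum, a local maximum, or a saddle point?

local minimum

The mixed partial ∂²E/∂s∂t is 0, so the Hessian at any point is diag(E_ss, E_tt) = diag(-18s, 12(2t - 1)).
At (-1, 2): H = diag(18, 36).
Both eigenvalues are positive, so H is positive definite: a local minimum.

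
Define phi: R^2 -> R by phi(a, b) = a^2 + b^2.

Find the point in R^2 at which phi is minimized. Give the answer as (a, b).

phi(a,b) separates as P(a) + Q(b), so its minimum is min P + min Q.
P'(a) = 2a vanishes at a ∈ {0}; Q'(b) = 2b vanishes at b ∈ {0}.
Local minima of P (where P''>0): P(0)=0. Local minima of Q: Q(0)=0.
So the global minimum of phi is P(0) + Q(0) = 0 + 0 = 0, attained at (0, 0).

(0, 0)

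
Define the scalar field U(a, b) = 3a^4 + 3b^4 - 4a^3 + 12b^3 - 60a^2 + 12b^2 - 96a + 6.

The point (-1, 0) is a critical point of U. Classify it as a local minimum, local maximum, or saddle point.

The mixed partial ∂²U/∂a∂b is 0, so the Hessian at any point is diag(U_aa, U_bb) = diag(12(3a^2 - 2a - 10), 12(3b^2 + 6b + 2)).
At (-1, 0): H = diag(-60, 24).
The eigenvalues have opposite signs, so H is indefinite: a saddle point.

saddle point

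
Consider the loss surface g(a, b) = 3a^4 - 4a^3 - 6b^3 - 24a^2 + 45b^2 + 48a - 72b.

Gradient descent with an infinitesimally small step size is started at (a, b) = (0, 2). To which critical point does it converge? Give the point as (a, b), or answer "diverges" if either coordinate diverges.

(-2, 1)

g is separable, so gradient descent decouples: a follows -∂g/∂a, b follows -∂g/∂b.
∂g/∂a = 12(a - 2)(a - 1)(a + 2); at a=0 this is 48, so a decreases.
∂g/∂b = -18(b - 4)(b - 1); at b=2 this is 36, so b decreases.
a converges to its nearest critical value -2 (a local min of the a-part); b converges to 1. The iterate converges to (-2, 1).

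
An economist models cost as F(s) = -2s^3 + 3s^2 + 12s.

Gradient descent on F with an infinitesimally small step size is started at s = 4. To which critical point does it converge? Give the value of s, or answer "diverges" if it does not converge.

diverges

F'(s) = -6(s - 2)(s + 1), so F'(4) = -60.
Gradient descent moves in the -F' direction, i.e. s is increasing.
There is no critical point above s=4, and F' keeps the same sign, so the iterate runs off to +∞.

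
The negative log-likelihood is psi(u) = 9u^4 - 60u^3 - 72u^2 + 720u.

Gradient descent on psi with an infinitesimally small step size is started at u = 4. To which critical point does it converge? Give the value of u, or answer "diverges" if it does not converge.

5

psi'(u) = 36(u - 5)(u - 2)(u + 2), so psi'(4) = -432.
Gradient descent moves in the -psi' direction, i.e. u is increasing.
The nearest critical point in that direction is u = 5, where psi'' = 756 > 0 (a local minimum). The iterate converges there.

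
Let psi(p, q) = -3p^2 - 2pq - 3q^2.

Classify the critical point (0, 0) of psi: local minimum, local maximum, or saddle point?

local maximum

The Hessian of psi is constant: H = [[-6, -2], [-2, -6]].
det(H) = (-6)·(-6) − (-2)² = 32.
det(H) > 0 and tr(H) = -12 < 0, so H is negative definite and the point is a local maximum.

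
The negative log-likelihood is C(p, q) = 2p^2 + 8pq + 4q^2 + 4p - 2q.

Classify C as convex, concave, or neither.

C is quadratic, so its Hessian is the constant matrix H = [[4, 8], [8, 8]].
det(H) = -32, tr(H) = 12.
det(H) < 0, so H is indefinite: neither convex nor concave.

neither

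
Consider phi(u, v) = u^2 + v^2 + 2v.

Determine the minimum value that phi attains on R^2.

phi(u,v) separates as P(u) + Q(v), so its minimum is min P + min Q.
P'(u) = 2u vanishes at u ∈ {0}; Q'(v) = 2v + 2 vanishes at v ∈ {-1}.
Local minima of P (where P''>0): P(0)=0. Local minima of Q: Q(-1)=-1.
So the global minimum of phi is P(0) + Q(-1) = 0 − 1 = -1, attained at (0, -1).

-1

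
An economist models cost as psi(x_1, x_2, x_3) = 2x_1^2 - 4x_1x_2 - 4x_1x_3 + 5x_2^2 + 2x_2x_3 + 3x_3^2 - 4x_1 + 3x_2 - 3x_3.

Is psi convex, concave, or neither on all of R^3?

psi is quadratic, so its Hessian is the constant matrix H = [[4, -4, -4], [-4, 10, 2], [-4, 2, 6]].
Leading principal minors: 4, 24, 32.
All positive ⇒ H ≻ 0 ⇒ convex.

convex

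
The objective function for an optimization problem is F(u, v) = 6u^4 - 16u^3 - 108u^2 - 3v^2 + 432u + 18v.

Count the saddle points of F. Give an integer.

F separates as a function of u plus a function of v, so ∇F=0 decouples.
∂F/∂u = 24(u - 3)(u - 2)(u + 3) = 0 at u ∈ {-3, 2, 3}; ∂F/∂v = -6(v - 3) = 0 at v ∈ {3}.
The Hessian is diagonal: diag(F_uu, F_vv). Second derivatives: F_uu(-3)=720, F_uu(2)=-120, F_uu(3)=144; F_vv(3)=-6.
Saddle points occur where the two diagonal entries have opposite signs: (-3, 3), (3, 3). Count: 2.

2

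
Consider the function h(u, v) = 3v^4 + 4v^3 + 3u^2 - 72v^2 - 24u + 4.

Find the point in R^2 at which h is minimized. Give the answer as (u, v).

h(u,v) separates as P(u) + Q(v) + 4, so its minimum is min P + min Q + 4.
P'(u) = 6u - 24 vanishes at u ∈ {4}; Q'(v) = 12v(v - 3)(v + 4) vanishes at v ∈ {-4, 0, 3}.
Local minima of P (where P''>0): P(4)=-48. Local minima of Q: Q(-4)=-640, Q(3)=-297.
So the global minimum of h is P(4) + Q(-4) + 4 = -48 − 640 + 4 = -684, attained at (4, -4).

(4, -4)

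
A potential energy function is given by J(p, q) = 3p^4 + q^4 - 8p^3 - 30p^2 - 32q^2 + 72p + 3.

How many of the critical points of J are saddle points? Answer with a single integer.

4

J separates as a function of p plus a function of q, so ∇J=0 decouples.
∂J/∂p = 12(p - 3)(p - 1)(p + 2) = 0 at p ∈ {-2, 1, 3}; ∂J/∂q = 4q(q - 4)(q + 4) = 0 at q ∈ {-4, 0, 4}.
The Hessian is diagonal: diag(J_pp, J_qq). Second derivatives: J_pp(-2)=180, J_pp(1)=-72, J_pp(3)=120; J_qq(-4)=128, J_qq(0)=-64, J_qq(4)=128.
Saddle points occur where the two diagonal entries have opposite signs: (-2, 0), (1, -4), (1, 4), (3, 0). Count: 4.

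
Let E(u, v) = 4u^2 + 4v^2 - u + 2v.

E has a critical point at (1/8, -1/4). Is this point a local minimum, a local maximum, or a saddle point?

local minimum

The Hessian of E is constant: H = [[8, 0], [0, 8]].
det(H) = 8·8 − 0² = 64.
det(H) > 0 and tr(H) = 16 > 0, so H is positive definite and the point is a local minimum.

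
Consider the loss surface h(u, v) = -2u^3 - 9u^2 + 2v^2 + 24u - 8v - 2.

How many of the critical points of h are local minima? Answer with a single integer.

1

h separates as a function of u plus a function of v, so ∇h=0 decouples.
∂h/∂u = -6(u - 1)(u + 4) = 0 at u ∈ {-4, 1}; ∂h/∂v = 4(v - 2) = 0 at v ∈ {2}.
The Hessian is diagonal: diag(h_uu, h_vv). Second derivatives: h_uu(-4)=30, h_uu(1)=-30; h_vv(2)=4.
Local minima occur where both diagonal entries positive: (-4, 2). Count: 1.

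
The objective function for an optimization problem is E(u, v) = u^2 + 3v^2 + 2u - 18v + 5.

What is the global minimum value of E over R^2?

E(u,v) separates as P(u) + Q(v) + 5, so its minimum is min P + min Q + 5.
P'(u) = 2u + 2 vanishes at u ∈ {-1}; Q'(v) = 6v - 18 vanishes at v ∈ {3}.
Local minima of P (where P''>0): P(-1)=-1. Local minima of Q: Q(3)=-27.
So the global minimum of E is P(-1) + Q(3) + 5 = -1 − 27 + 5 = -23, attained at (-1, 3).

-23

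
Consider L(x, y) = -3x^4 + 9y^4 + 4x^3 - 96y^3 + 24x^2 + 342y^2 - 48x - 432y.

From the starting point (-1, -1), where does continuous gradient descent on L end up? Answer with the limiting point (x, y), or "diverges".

(1, 1)

L is separable, so gradient descent decouples: x follows -∂L/∂x, y follows -∂L/∂y.
∂L/∂x = -12(x - 2)(x - 1)(x + 2); at x=-1 this is -72, so x increases.
∂L/∂y = 36(y - 4)(y - 3)(y - 1); at y=-1 this is -1440, so y increases.
x converges to its nearest critical value 1 (a local min of the x-part); y converges to 1. The iterate converges to (1, 1).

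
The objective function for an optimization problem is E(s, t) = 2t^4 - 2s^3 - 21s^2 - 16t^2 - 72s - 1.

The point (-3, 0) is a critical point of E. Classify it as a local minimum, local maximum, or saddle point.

local maximum

The mixed partial ∂²E/∂s∂t is 0, so the Hessian at any point is diag(E_ss, E_tt) = diag(-6(2s + 7), 8(3t^2 - 4)).
At (-3, 0): H = diag(-6, -32).
Both eigenvalues are negative, so H is negative definite: a local maximum.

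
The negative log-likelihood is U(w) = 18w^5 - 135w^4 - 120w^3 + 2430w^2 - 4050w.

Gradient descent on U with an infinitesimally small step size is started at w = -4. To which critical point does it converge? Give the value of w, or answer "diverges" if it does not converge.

diverges

U'(w) = 90(w - 5)(w - 3)(w - 1)(w + 3), so U'(-4) = 28350.
Gradient descent moves in the -U' direction, i.e. w is decreasing.
There is no critical point below w=-4, and U' keeps the same sign, so the iterate runs off to −∞.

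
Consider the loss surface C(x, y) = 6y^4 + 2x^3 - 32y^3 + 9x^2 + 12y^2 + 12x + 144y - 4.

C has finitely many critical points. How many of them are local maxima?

C separates as a function of x plus a function of y, so ∇C=0 decouples.
∂C/∂x = 6(x + 1)(x + 2) = 0 at x ∈ {-2, -1}; ∂C/∂y = 24(y - 3)(y - 2)(y + 1) = 0 at y ∈ {-1, 2, 3}.
The Hessian is diagonal: diag(C_xx, C_yy). Second derivatives: C_xx(-2)=-6, C_xx(-1)=6; C_yy(-1)=288, C_yy(2)=-72, C_yy(3)=96.
Local maxima occur where both diagonal entries negative: (-2, 2). Count: 1.

1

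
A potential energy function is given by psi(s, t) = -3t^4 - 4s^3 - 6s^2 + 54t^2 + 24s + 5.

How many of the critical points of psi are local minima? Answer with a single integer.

1

psi separates as a function of s plus a function of t, so ∇psi=0 decouples.
∂psi/∂s = -12(s - 1)(s + 2) = 0 at s ∈ {-2, 1}; ∂psi/∂t = -12t(t - 3)(t + 3) = 0 at t ∈ {-3, 0, 3}.
The Hessian is diagonal: diag(psi_ss, psi_tt). Second derivatives: psi_ss(-2)=36, psi_ss(1)=-36; psi_tt(-3)=-216, psi_tt(0)=108, psi_tt(3)=-216.
Local minima occur where both diagonal entries positive: (-2, 0). Count: 1.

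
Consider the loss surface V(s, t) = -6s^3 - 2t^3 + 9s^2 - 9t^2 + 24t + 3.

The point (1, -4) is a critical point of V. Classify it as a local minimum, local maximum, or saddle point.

saddle point

The mixed partial ∂²V/∂s∂t is 0, so the Hessian at any point is diag(V_ss, V_tt) = diag(18(-2s + 1), -6(2t + 3)).
At (1, -4): H = diag(-18, 30).
The eigenvalues have opposite signs, so H is indefinite: a saddle point.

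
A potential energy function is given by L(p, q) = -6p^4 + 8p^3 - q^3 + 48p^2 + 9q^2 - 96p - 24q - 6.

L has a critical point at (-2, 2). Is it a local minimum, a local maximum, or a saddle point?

saddle point

The mixed partial ∂²L/∂p∂q is 0, so the Hessian at any point is diag(L_pp, L_qq) = diag(24(-3p^2 + 2p + 4), 6(-q + 3)).
At (-2, 2): H = diag(-288, 6).
The eigenvalues have opposite signs, so H is indefinite: a saddle point.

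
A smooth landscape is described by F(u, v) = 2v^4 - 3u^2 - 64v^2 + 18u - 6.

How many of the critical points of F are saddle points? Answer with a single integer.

2

F separates as a function of u plus a function of v, so ∇F=0 decouples.
∂F/∂u = -6(u - 3) = 0 at u ∈ {3}; ∂F/∂v = 8v(v - 4)(v + 4) = 0 at v ∈ {-4, 0, 4}.
The Hessian is diagonal: diag(F_uu, F_vv). Second derivatives: F_uu(3)=-6; F_vv(-4)=256, F_vv(0)=-128, F_vv(4)=256.
Saddle points occur where the two diagonal entries have opposite signs: (3, -4), (3, 4). Count: 2.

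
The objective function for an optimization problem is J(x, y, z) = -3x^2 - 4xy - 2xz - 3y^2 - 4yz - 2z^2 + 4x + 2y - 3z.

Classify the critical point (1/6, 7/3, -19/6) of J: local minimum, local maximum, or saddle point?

The Hessian is constant: H = [[-6, -4, -2], [-4, -6, -4], [-2, -4, -4]].
Leading principal minors: Δ₁ = -6, Δ₂ = 20, Δ₃ = -24.
The minors alternate sign starting negative (−, +, −), so H is negative definite: a local maximum.

local maximum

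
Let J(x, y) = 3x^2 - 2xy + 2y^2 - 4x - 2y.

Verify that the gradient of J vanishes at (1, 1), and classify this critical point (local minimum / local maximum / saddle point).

local minimum

∇J = (6x - 2y - 4, -2x + 4y - 2); substituting (1, 1) gives ∇J = (0, 0), so (1, 1) is indeed a critical point.
The Hessian of J is constant: H = [[6, -2], [-2, 4]].
det(H) = 6·4 − (-2)² = 20.
det(H) > 0 and tr(H) = 10 > 0, so H is positive definite and the point is a local minimum.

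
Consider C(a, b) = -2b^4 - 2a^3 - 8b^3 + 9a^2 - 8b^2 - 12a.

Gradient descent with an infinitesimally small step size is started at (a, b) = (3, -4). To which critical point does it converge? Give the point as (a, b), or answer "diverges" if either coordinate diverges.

diverges

C is separable, so gradient descent decouples: a follows -∂C/∂a, b follows -∂C/∂b.
∂C/∂a = -6(a - 2)(a - 1); at a=3 this is -12, so a increases.
∂C/∂b = -8b(b + 1)(b + 2); at b=-4 this is 192, so b decreases.
The a-coordinate has no critical point in that direction and runs off to infinity.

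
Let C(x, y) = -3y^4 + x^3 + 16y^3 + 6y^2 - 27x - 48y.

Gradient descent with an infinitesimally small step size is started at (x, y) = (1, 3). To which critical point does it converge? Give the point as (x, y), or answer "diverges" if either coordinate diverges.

C is separable, so gradient descent decouples: x follows -∂C/∂x, y follows -∂C/∂y.
∂C/∂x = 3(x - 3)(x + 3); at x=1 this is -24, so x increases.
∂C/∂y = -12(y - 4)(y - 1)(y + 1); at y=3 this is 96, so y decreases.
x converges to its nearest critical value 3 (a local min of the x-part); y converges to 1. The iterate converges to (3, 1).

(3, 1)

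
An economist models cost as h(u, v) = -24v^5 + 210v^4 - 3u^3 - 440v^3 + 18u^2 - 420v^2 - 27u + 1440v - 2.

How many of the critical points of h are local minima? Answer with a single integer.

h separates as a function of u plus a function of v, so ∇h=0 decouples.
∂h/∂u = -9(u - 3)(u - 1) = 0 at u ∈ {1, 3}; ∂h/∂v = -120(v - 4)(v - 3)(v - 1)(v + 1) = 0 at v ∈ {-1, 1, 3, 4}.
The Hessian is diagonal: diag(h_uu, h_vv). Second derivatives: h_uu(1)=18, h_uu(3)=-18; h_vv(-1)=4800, h_vv(1)=-1440, h_vv(3)=960, h_vv(4)=-1800.
Local minima occur where both diagonal entries positive: (1, -1), (1, 3). Count: 2.

2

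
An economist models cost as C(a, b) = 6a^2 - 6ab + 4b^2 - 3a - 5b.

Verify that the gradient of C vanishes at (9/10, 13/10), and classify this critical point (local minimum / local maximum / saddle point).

local minimum

∇C = (12a - 6b - 3, -6a + 8b - 5); substituting (9/10, 13/10) gives ∇C = (0, 0), so (9/10, 13/10) is indeed a critical point.
The Hessian of C is constant: H = [[12, -6], [-6, 8]].
det(H) = 12·8 − (-6)² = 60.
det(H) > 0 and tr(H) = 20 > 0, so H is positive definite and the point is a local minimum.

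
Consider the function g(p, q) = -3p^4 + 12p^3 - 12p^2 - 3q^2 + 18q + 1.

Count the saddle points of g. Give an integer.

g separates as a function of p plus a function of q, so ∇g=0 decouples.
∂g/∂p = -12p(p - 2)(p - 1) = 0 at p ∈ {0, 1, 2}; ∂g/∂q = -6(q - 3) = 0 at q ∈ {3}.
The Hessian is diagonal: diag(g_pp, g_qq). Second derivatives: g_pp(0)=-24, g_pp(1)=12, g_pp(2)=-24; g_qq(3)=-6.
Saddle points occur where the two diagonal entries have opposite signs: (1, 3). Count: 1.

1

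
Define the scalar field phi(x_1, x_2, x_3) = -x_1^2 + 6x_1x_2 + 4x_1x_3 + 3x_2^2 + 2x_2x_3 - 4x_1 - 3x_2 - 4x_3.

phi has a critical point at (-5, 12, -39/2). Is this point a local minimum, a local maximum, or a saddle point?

The Hessian is constant: H = [[-2, 6, 4], [6, 6, 2], [4, 2, 0]].
Leading principal minors: Δ₁ = -2, Δ₂ = -48, Δ₃ = 8.
The minors fit neither the all-positive nor the alternating-sign pattern, so H is indefinite: a saddle point.

saddle point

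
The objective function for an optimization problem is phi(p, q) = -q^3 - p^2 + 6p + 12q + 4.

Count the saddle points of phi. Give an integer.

phi separates as a function of p plus a function of q, so ∇phi=0 decouples.
∂phi/∂p = -2(p - 3) = 0 at p ∈ {3}; ∂phi/∂q = -3(q - 2)(q + 2) = 0 at q ∈ {-2, 2}.
The Hessian is diagonal: diag(phi_pp, phi_qq). Second derivatives: phi_pp(3)=-2; phi_qq(-2)=12, phi_qq(2)=-12.
Saddle points occur where the two diagonal entries have opposite signs: (3, -2). Count: 1.

1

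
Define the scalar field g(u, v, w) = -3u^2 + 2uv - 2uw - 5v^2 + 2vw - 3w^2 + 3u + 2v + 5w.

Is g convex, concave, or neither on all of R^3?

g is quadratic, so its Hessian is the constant matrix H = [[-6, 2, -2], [2, -10, 2], [-2, 2, -6]].
Leading principal minors: -6, 56, -288.
Signs alternate −, +, − ⇒ H ≺ 0 ⇒ concave.

concave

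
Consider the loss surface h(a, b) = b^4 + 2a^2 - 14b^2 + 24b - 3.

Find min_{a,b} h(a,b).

h(a,b) separates as P(a) + Q(b) − 3, so its minimum is min P + min Q − 3.
P'(a) = 4a vanishes at a ∈ {0}; Q'(b) = 4(b - 2)(b - 1)(b + 3) vanishes at b ∈ {-3, 1, 2}.
Local minima of P (where P''>0): P(0)=0. Local minima of Q: Q(-3)=-117, Q(2)=8.
So the global minimum of h is P(0) + Q(-3) − 3 = 0 − 117 − 3 = -120, attained at (0, -3).

-120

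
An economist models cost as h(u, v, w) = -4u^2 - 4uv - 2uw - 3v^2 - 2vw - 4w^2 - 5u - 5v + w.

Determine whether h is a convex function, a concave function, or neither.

concave

h is quadratic, so its Hessian is the constant matrix H = [[-8, -4, -2], [-4, -6, -2], [-2, -2, -8]].
Leading principal minors: -8, 32, -232.
Signs alternate −, +, − ⇒ H ≺ 0 ⇒ concave.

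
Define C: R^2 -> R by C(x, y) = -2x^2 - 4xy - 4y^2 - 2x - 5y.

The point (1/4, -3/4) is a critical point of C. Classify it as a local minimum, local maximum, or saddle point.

The Hessian of C is constant: H = [[-4, -4], [-4, -8]].
det(H) = (-4)·(-8) − (-4)² = 16.
det(H) > 0 and tr(H) = -12 < 0, so H is negative definite and the point is a local maximum.

local maximum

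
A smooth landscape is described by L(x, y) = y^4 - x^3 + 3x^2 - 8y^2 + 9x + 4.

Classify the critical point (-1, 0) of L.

The mixed partial ∂²L/∂x∂y is 0, so the Hessian at any point is diag(L_xx, L_yy) = diag(6(-x + 1), 4(3y^2 - 4)).
At (-1, 0): H = diag(12, -16).
The eigenvalues have opposite signs, so H is indefinite: a saddle point.

saddle point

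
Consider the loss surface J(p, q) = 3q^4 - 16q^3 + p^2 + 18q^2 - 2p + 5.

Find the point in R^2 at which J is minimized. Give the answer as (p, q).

(1, 3)

J(p,q) separates as A(p) + B(q) + 5, so its minimum is min A + min B + 5.
A'(p) = 2p - 2 vanishes at p ∈ {1}; B'(q) = 12q(q - 3)(q - 1) vanishes at q ∈ {0, 1, 3}.
Local minima of A (where A''>0): A(1)=-1. Local minima of B: B(0)=0, B(3)=-27.
So the global minimum of J is A(1) + B(3) + 5 = -1 − 27 + 5 = -23, attained at (1, 3).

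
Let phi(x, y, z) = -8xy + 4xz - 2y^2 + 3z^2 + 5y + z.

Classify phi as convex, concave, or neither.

neither

phi is quadratic, so its Hessian is the constant matrix H = [[0, -8, 4], [-8, -4, 0], [4, 0, 6]].
Leading principal minors: 0, -64, -320.
Neither pattern holds ⇒ H is indefinite ⇒ neither convex nor concave.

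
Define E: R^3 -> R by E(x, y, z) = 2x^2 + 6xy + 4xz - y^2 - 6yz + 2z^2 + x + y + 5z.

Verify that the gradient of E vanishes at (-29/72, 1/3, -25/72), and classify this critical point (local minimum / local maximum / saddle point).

saddle point

∇E = (4x + 6y + 4z + 1, 6x - 2y - 6z + 1, 4x - 6y + 4z + 5); substituting (-29/72, 1/3, -25/72) gives ∇E = (0, 0, 0), so (-29/72, 1/3, -25/72) is indeed a critical point.
The Hessian is constant: H = [[4, 6, 4], [6, -2, -6], [4, -6, 4]].
Leading principal minors: Δ₁ = 4, Δ₂ = -44, Δ₃ = -576.
The minors fit neither the all-positive nor the alternating-sign pattern, so H is indefinite: a saddle point.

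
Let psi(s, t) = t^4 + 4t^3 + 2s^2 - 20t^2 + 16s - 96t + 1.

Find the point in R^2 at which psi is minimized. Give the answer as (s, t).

psi(s,t) separates as P(s) + Q(t) + 1, so its minimum is min P + min Q + 1.
P'(s) = 4s + 16 vanishes at s ∈ {-4}; Q'(t) = 4(t - 3)(t + 2)(t + 4) vanishes at t ∈ {-4, -2, 3}.
Local minima of P (where P''>0): P(-4)=-32. Local minima of Q: Q(-4)=64, Q(3)=-279.
So the global minimum of psi is P(-4) + Q(3) + 1 = -32 − 279 + 1 = -310, attained at (-4, 3).

(-4, 3)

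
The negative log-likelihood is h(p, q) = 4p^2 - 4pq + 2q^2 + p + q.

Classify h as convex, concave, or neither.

convex

h is quadratic, so its Hessian is the constant matrix H = [[8, -4], [-4, 4]].
det(H) = 16, tr(H) = 12.
det(H) > 0 and tr(H) > 0, so H is positive definite everywhere: convex.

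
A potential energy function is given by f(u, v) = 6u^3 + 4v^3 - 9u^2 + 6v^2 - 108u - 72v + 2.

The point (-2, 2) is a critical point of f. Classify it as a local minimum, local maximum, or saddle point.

The mixed partial ∂²f/∂u∂v is 0, so the Hessian at any point is diag(f_uu, f_vv) = diag(18(2u - 1), 12(2v + 1)).
At (-2, 2): H = diag(-90, 60).
The eigenvalues have opposite signs, so H is indefinite: a saddle point.

saddle point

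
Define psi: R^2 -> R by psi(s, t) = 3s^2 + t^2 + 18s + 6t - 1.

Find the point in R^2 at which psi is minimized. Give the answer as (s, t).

(-3, -3)

psi(s,t) separates as P(s) + Q(t) − 1, so its minimum is min P + min Q − 1.
P'(s) = 6s + 18 vanishes at s ∈ {-3}; Q'(t) = 2(t + 3) vanishes at t ∈ {-3}.
Local minima of P (where P''>0): P(-3)=-27. Local minima of Q: Q(-3)=-9.
So the global minimum of psi is P(-3) + Q(-3) − 1 = -27 − 9 − 1 = -37, attained at (-3, -3).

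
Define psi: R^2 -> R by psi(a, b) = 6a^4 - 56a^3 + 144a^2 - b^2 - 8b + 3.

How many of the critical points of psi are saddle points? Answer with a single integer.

psi separates as a function of a plus a function of b, so ∇psi=0 decouples.
∂psi/∂a = 24a(a - 4)(a - 3) = 0 at a ∈ {0, 3, 4}; ∂psi/∂b = -2(b + 4) = 0 at b ∈ {-4}.
The Hessian is diagonal: diag(psi_aa, psi_bb). Second derivatives: psi_aa(0)=288, psi_aa(3)=-72, psi_aa(4)=96; psi_bb(-4)=-2.
Saddle points occur where the two diagonal entries have opposite signs: (0, -4), (4, -4). Count: 2.

2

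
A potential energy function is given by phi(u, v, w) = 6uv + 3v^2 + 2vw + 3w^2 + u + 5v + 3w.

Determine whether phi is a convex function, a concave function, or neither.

neither

phi is quadratic, so its Hessian is the constant matrix H = [[0, 6, 0], [6, 6, 2], [0, 2, 6]].
Leading principal minors: 0, -36, -216.
Neither pattern holds ⇒ H is indefinite ⇒ neither convex nor concave.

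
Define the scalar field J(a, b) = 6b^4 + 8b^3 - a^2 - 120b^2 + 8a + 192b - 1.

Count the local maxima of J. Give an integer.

1

J separates as a function of a plus a function of b, so ∇J=0 decouples.
∂J/∂a = -2(a - 4) = 0 at a ∈ {4}; ∂J/∂b = 24(b - 2)(b - 1)(b + 4) = 0 at b ∈ {-4, 1, 2}.
The Hessian is diagonal: diag(J_aa, J_bb). Second derivatives: J_aa(4)=-2; J_bb(-4)=720, J_bb(1)=-120, J_bb(2)=144.
Local maxima occur where both diagonal entries negative: (4, 1). Count: 1.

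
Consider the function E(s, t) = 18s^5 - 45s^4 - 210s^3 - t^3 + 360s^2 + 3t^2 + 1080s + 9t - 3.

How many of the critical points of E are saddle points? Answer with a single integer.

4

E separates as a function of s plus a function of t, so ∇E=0 decouples.
∂E/∂s = 90(s - 3)(s - 2)(s + 1)(s + 2) = 0 at s ∈ {-2, -1, 2, 3}; ∂E/∂t = -3(t - 3)(t + 1) = 0 at t ∈ {-1, 3}.
The Hessian is diagonal: diag(E_ss, E_tt). Second derivatives: E_ss(-2)=-1800, E_ss(-1)=1080, E_ss(2)=-1080, E_ss(3)=1800; E_tt(-1)=12, E_tt(3)=-12.
Saddle points occur where the two diagonal entries have opposite signs: (-2, -1), (-1, 3), (2, -1), (3, 3). Count: 4.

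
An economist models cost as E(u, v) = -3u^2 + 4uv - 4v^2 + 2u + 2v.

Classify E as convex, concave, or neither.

concave

E is quadratic, so its Hessian is the constant matrix H = [[-6, 4], [4, -8]].
det(H) = 32, tr(H) = -14.
det(H) > 0 and tr(H) < 0, so H is negative definite everywhere: concave.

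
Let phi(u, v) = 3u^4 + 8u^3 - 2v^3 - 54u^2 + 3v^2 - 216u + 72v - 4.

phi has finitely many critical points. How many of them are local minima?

2

phi separates as a function of u plus a function of v, so ∇phi=0 decouples.
∂phi/∂u = 12(u - 3)(u + 2)(u + 3) = 0 at u ∈ {-3, -2, 3}; ∂phi/∂v = -6(v - 4)(v + 3) = 0 at v ∈ {-3, 4}.
The Hessian is diagonal: diag(phi_uu, phi_vv). Second derivatives: phi_uu(-3)=72, phi_uu(-2)=-60, phi_uu(3)=360; phi_vv(-3)=42, phi_vv(4)=-42.
Local minima occur where both diagonal entries positive: (-3, -3), (3, -3). Count: 2.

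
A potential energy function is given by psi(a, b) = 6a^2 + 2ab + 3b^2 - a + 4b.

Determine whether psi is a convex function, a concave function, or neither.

convex

psi is quadratic, so its Hessian is the constant matrix H = [[12, 2], [2, 6]].
det(H) = 68, tr(H) = 18.
det(H) > 0 and tr(H) > 0, so H is positive definite everywhere: convex.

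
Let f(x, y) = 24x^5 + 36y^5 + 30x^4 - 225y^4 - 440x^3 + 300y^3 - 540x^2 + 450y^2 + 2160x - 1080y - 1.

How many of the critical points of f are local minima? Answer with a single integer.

f separates as a function of x plus a function of y, so ∇f=0 decouples.
∂f/∂x = 120(x - 3)(x - 1)(x + 2)(x + 3) = 0 at x ∈ {-3, -2, 1, 3}; ∂f/∂y = 180(y - 3)(y - 2)(y - 1)(y + 1) = 0 at y ∈ {-1, 1, 2, 3}.
The Hessian is diagonal: diag(f_xx, f_yy). Second derivatives: f_xx(-3)=-2880, f_xx(-2)=1800, f_xx(1)=-2880, f_xx(3)=7200; f_yy(-1)=-4320, f_yy(1)=720, f_yy(2)=-540, f_yy(3)=1440.
Local minima occur where both diagonal entries positive: (-2, 1), (-2, 3), (3, 1), (3, 3). Count: 4.

4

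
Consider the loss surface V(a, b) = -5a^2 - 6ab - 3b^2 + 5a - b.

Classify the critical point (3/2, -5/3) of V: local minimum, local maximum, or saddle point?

The Hessian of V is constant: H = [[-10, -6], [-6, -6]].
det(H) = (-10)·(-6) − (-6)² = 24.
det(H) > 0 and tr(H) = -16 < 0, so H is negative definite and the point is a local maximum.

local maximum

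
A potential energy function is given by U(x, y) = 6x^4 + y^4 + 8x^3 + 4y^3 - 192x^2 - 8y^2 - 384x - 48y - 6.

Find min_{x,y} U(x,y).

U(x,y) separates as P(x) + Q(y) − 6, so its minimum is min P + min Q − 6.
P'(x) = 24(x - 4)(x + 1)(x + 4) vanishes at x ∈ {-4, -1, 4}; Q'(y) = 4(y - 2)(y + 2)(y + 3) vanishes at y ∈ {-3, -2, 2}.
Local minima of P (where P''>0): P(-4)=-512, P(4)=-2560. Local minima of Q: Q(-3)=45, Q(2)=-80.
So the global minimum of U is P(4) + Q(2) − 6 = -2560 − 80 − 6 = -2646, attained at (4, 2).

-2646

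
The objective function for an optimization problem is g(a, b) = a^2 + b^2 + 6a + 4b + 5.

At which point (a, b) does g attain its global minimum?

(-3, -2)

g(a,b) separates as P(a) + Q(b) + 5, so its minimum is min P + min Q + 5.
P'(a) = 2a + 6 vanishes at a ∈ {-3}; Q'(b) = 2b + 4 vanishes at b ∈ {-2}.
Local minima of P (where P''>0): P(-3)=-9. Local minima of Q: Q(-2)=-4.
So the global minimum of g is P(-3) + Q(-2) + 5 = -9 − 4 + 5 = -8, attained at (-3, -2).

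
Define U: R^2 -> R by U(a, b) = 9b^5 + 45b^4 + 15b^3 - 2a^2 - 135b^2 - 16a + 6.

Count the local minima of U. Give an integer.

U separates as a function of a plus a function of b, so ∇U=0 decouples.
∂U/∂a = -4(a + 4) = 0 at a ∈ {-4}; ∂U/∂b = 45b(b - 1)(b + 2)(b + 3) = 0 at b ∈ {-3, -2, 0, 1}.
The Hessian is diagonal: diag(U_aa, U_bb). Second derivatives: U_aa(-4)=-4; U_bb(-3)=-540, U_bb(-2)=270, U_bb(0)=-270, U_bb(1)=540.
Local minima occur where both diagonal entries positive: none. Count: 0.

0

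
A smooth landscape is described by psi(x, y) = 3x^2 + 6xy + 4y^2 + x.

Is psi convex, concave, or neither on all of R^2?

convex

psi is quadratic, so its Hessian is the constant matrix H = [[6, 6], [6, 8]].
det(H) = 12, tr(H) = 14.
det(H) > 0 and tr(H) > 0, so H is positive definite everywhere: convex.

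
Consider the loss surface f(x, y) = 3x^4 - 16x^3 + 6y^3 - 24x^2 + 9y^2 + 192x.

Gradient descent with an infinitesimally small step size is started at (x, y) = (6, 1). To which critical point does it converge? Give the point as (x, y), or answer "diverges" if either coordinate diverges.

f is separable, so gradient descent decouples: x follows -∂f/∂x, y follows -∂f/∂y.
∂f/∂x = 12(x - 4)(x - 2)(x + 2); at x=6 this is 768, so x decreases.
∂f/∂y = 18y(y + 1); at y=1 this is 36, so y decreases.
x converges to its nearest critical value 4 (a local min of the x-part); y converges to 0. The iterate converges to (4, 0).

(4, 0)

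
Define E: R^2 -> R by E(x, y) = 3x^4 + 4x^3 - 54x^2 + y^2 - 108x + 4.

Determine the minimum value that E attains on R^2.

-455

E(x,y) separates as P(x) + Q(y) + 4, so its minimum is min P + min Q + 4.
P'(x) = 12(x - 3)(x + 1)(x + 3) vanishes at x ∈ {-3, -1, 3}; Q'(y) = 2y vanishes at y ∈ {0}.
Local minima of P (where P''>0): P(-3)=-27, P(3)=-459. Local minima of Q: Q(0)=0.
So the global minimum of E is P(3) + Q(0) + 4 = -459 + 0 + 4 = -455, attained at (3, 0).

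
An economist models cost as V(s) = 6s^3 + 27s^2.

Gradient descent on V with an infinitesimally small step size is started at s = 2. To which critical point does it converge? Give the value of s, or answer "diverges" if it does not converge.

0

V'(s) = 18s(s + 3), so V'(2) = 180.
Gradient descent moves in the -V' direction, i.e. s is decreasing.
The nearest critical point in that direction is s = 0, where V'' = 54 > 0 (a local minimum). The iterate converges there.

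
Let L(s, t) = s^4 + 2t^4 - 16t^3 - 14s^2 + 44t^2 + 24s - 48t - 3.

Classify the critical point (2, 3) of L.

local minimum

The mixed partial ∂²L/∂s∂t is 0, so the Hessian at any point is diag(L_ss, L_tt) = diag(4(3s^2 - 7), 8(3t^2 - 12t + 11)).
At (2, 3): H = diag(20, 16).
Both eigenvalues are positive, so H is positive definite: a local minimum.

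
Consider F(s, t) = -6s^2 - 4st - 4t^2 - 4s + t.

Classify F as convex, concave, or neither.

F is quadratic, so its Hessian is the constant matrix H = [[-12, -4], [-4, -8]].
det(H) = 80, tr(H) = -20.
det(H) > 0 and tr(H) < 0, so H is negative definite everywhere: concave.

concave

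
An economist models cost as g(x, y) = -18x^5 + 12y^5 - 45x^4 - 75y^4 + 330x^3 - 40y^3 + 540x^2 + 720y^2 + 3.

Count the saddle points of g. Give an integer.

g separates as a function of x plus a function of y, so ∇g=0 decouples.
∂g/∂x = -90x(x - 3)(x + 1)(x + 4) = 0 at x ∈ {-4, -1, 0, 3}; ∂g/∂y = 60y(y - 4)(y - 3)(y + 2) = 0 at y ∈ {-2, 0, 3, 4}.
The Hessian is diagonal: diag(g_xx, g_yy). Second derivatives: g_xx(-4)=7560, g_xx(-1)=-1080, g_xx(0)=1080, g_xx(3)=-7560; g_yy(-2)=-3600, g_yy(0)=1440, g_yy(3)=-900, g_yy(4)=1440.
Saddle points occur where the two diagonal entries have opposite signs: (-4, -2), (-4, 3), (-1, 0), (-1, 4), (0, -2), (0, 3), (3, 0), (3, 4). Count: 8.

8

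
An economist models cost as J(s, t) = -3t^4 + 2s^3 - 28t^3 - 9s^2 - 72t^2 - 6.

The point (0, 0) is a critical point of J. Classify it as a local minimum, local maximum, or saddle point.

The mixed partial ∂²J/∂s∂t is 0, so the Hessian at any point is diag(J_ss, J_tt) = diag(6(2s - 3), -12(3t^2 + 14t + 12)).
At (0, 0): H = diag(-18, -144).
Both eigenvalues are negative, so H is negative definite: a local maximum.

local maximum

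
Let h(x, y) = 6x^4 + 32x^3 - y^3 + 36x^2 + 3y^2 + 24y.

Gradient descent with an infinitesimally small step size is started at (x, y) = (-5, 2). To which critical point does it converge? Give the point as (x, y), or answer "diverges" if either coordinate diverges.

(-3, -2)

h is separable, so gradient descent decouples: x follows -∂h/∂x, y follows -∂h/∂y.
∂h/∂x = 24x(x + 1)(x + 3); at x=-5 this is -960, so x increases.
∂h/∂y = -3(y - 4)(y + 2); at y=2 this is 24, so y decreases.
x converges to its nearest critical value -3 (a local min of the x-part); y converges to -2. The iterate converges to (-3, -2).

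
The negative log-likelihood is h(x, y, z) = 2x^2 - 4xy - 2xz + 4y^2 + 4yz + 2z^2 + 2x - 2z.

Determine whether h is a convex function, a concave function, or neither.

h is quadratic, so its Hessian is the constant matrix H = [[4, -4, -2], [-4, 8, 4], [-2, 4, 4]].
Leading principal minors: 4, 16, 32.
All positive ⇒ H ≻ 0 ⇒ convex.

convex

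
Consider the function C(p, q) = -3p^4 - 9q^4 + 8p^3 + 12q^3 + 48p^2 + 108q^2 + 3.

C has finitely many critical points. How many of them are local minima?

1

C separates as a function of p plus a function of q, so ∇C=0 decouples.
∂C/∂p = -12p(p - 4)(p + 2) = 0 at p ∈ {-2, 0, 4}; ∂C/∂q = -36q(q - 3)(q + 2) = 0 at q ∈ {-2, 0, 3}.
The Hessian is diagonal: diag(C_pp, C_qq). Second derivatives: C_pp(-2)=-144, C_pp(0)=96, C_pp(4)=-288; C_qq(-2)=-360, C_qq(0)=216, C_qq(3)=-540.
Local minima occur where both diagonal entries positive: (0, 0). Count: 1.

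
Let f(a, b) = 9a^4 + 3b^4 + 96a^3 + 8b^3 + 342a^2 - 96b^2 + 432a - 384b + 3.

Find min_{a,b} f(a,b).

-1966

f(a,b) separates as P(a) + Q(b) + 3, so its minimum is min P + min Q + 3.
P'(a) = 36(a + 1)(a + 3)(a + 4) vanishes at a ∈ {-4, -3, -1}; Q'(b) = 12(b - 4)(b + 2)(b + 4) vanishes at b ∈ {-4, -2, 4}.
Local minima of P (where P''>0): P(-4)=-96, P(-1)=-177. Local minima of Q: Q(-4)=256, Q(4)=-1792.
So the global minimum of f is P(-1) + Q(4) + 3 = -177 − 1792 + 3 = -1966, attained at (-1, 4).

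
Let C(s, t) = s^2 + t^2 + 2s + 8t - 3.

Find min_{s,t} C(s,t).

C(s,t) separates as P(s) + Q(t) − 3, so its minimum is min P + min Q − 3.
P'(s) = 2s + 2 vanishes at s ∈ {-1}; Q'(t) = 2(t + 4) vanishes at t ∈ {-4}.
Local minima of P (where P''>0): P(-1)=-1. Local minima of Q: Q(-4)=-16.
So the global minimum of C is P(-1) + Q(-4) − 3 = -1 − 16 − 3 = -20, attained at (-1, -4).

-20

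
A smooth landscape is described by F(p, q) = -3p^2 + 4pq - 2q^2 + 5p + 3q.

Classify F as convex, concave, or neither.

concave

F is quadratic, so its Hessian is the constant matrix H = [[-6, 4], [4, -4]].
det(H) = 8, tr(H) = -10.
det(H) > 0 and tr(H) < 0, so H is negative definite everywhere: concave.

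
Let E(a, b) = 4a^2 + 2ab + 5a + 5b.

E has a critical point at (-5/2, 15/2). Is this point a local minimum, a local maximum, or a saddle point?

The Hessian of E is constant: H = [[8, 2], [2, 0]].
det(H) = 8·0 − 2² = -4.
Since det(H) < 0, H is indefinite and the critical point is a saddle point.

saddle point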